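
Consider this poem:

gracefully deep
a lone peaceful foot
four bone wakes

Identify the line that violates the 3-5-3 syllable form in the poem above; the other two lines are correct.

The first line

Line 1: gracefully(3) + deep(1) = 4 (expected 3)
Line 2: a(1) + lone(1) + peaceful(2) + foot(1) = 5 ✓
Line 3: four(1) + bone(1) + wakes(1) = 3 ✓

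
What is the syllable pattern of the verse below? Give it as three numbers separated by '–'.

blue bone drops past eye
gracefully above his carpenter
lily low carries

Line 1: blue (1), bone (1), drops (1), past (1), eye (1) → 5
Line 2: gracefully (3), above (2), his (1), carpenter (3) → 9
Line 3: lily (2), low (1), carries (2) → 5

5–9–5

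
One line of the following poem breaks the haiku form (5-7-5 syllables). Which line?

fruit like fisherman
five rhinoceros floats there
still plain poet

Line 1: fruit (1), like (1), fisherman (3) → 5 ✓
Line 2: five (1), rhinoceros (4), floats (1), there (1) → 7 ✓
Line 3: still (1), plain (1), poet (2) → 4 (expected 5)

Line 3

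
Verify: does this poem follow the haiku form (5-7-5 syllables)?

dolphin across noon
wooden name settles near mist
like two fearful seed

Yes

Line 1: dolphin (2), across (2), noon (1) → 5 ✓
Line 2: wooden (2), name (1), settles (2), near (1), mist (1) → 7 ✓
Line 3: like (1), two (1), fearful (2), seed (1) → 5 ✓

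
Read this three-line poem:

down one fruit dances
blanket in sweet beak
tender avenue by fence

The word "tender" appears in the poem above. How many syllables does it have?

2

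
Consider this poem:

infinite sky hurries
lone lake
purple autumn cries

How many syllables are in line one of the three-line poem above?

Line one: "infinite sky hurries": 3+1+2 = 6

6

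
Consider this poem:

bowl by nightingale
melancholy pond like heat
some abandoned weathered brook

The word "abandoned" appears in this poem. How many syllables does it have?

"abandoned" has 3 syllables.

3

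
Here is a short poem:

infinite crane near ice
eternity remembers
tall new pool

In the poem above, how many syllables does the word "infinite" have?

3

"infinite" has 3 syllables.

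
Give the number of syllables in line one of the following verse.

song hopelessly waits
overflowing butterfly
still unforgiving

Line one: song(1) + hopelessly(3) + waits(1) = 5

5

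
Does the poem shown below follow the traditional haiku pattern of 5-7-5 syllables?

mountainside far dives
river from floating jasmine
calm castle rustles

Yes

Line 1: "mountainside far dives": 3+1+1 = 5 ✓
Line 2: "river from floating jasmine": 2+1+2+2 = 7 ✓
Line 3: "calm castle rustles": 1+2+2 = 5 ✓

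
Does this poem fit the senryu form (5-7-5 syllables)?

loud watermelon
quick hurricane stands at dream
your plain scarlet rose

Yes

Line 1: loud (1), watermelon (4) → 5 ✓
Line 2: quick (1), hurricane (3), stands (1), at (1), dream (1) → 7 ✓
Line 3: your (1), plain (1), scarlet (2), rose (1) → 5 ✓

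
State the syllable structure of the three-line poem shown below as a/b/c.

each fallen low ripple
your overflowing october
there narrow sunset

6/8/5

Line 1: each(1) + fallen(2) + low(1) + ripple(2) = 6
Line 2: your(1) + overflowing(4) + october(3) = 8
Line 3: there(1) + narrow(2) + sunset(2) = 5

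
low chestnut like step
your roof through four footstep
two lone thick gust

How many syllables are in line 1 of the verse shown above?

5

Line 1: low (1), chestnut (2), like (1), step (1) → 5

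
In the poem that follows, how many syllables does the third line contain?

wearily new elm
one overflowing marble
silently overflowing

The third line: "silently overflowing": 3+4 = 7

7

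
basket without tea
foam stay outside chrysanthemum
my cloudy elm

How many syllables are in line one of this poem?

Line one: basket(2) + without(2) + tea(1) = 5

5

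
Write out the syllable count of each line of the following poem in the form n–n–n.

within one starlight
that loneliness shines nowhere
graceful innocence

Line 1: within(2) + one(1) + starlight(2) = 5
Line 2: that(1) + loneliness(3) + shines(1) + nowhere(2) = 7
Line 3: graceful(2) + innocence(3) = 5

5–7–5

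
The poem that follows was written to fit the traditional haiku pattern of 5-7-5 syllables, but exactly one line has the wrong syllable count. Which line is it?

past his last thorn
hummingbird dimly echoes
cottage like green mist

Line 1: past (1), his (1), last (1), thorn (1) → 4 (expected 5)
Line 2: hummingbird (3), dimly (2), echoes (2) → 7 ✓
Line 3: cottage (2), like (1), green (1), mist (1) → 5 ✓

Line 1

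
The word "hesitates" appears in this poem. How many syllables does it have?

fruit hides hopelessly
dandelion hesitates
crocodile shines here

3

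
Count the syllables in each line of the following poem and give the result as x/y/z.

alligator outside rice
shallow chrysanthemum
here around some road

7/6/5

Line 1: alligator (4), outside (2), rice (1) → 7
Line 2: shallow (2), chrysanthemum (4) → 6
Line 3: here (1), around (2), some (1), road (1) → 5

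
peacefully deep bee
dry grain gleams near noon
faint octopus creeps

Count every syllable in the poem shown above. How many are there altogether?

15

Line 1: "peacefully deep bee": 3+1+1 = 5
Line 2: "dry grain gleams near noon": 1+1+1+1+1 = 5
Line 3: "faint octopus creeps": 1+3+1 = 5
Total: 5 + 5 + 5 = 15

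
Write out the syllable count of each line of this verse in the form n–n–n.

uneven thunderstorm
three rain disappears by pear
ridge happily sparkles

6–7–6

Line 1: uneven(3) + thunderstorm(3) = 6
Line 2: three(1) + rain(1) + disappears(3) + by(1) + pear(1) = 7
Line 3: ridge(1) + happily(3) + sparkles(2) = 6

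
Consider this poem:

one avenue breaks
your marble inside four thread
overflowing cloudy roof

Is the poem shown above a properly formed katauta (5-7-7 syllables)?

Yes

Line 1: one(1) + avenue(3) + breaks(1) = 5 ✓
Line 2: your(1) + marble(2) + inside(2) + four(1) + thread(1) = 7 ✓
Line 3: overflowing(4) + cloudy(2) + roof(1) = 7 ✓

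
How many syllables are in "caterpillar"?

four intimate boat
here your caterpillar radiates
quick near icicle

4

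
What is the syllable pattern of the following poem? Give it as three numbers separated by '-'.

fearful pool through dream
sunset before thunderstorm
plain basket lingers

5-7-5

Line 1: fearful(2) + pool(1) + through(1) + dream(1) = 5
Line 2: sunset(2) + before(2) + thunderstorm(3) = 7
Line 3: plain(1) + basket(2) + lingers(2) = 5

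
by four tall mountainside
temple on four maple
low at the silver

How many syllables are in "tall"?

1

"tall" has 1 syllable.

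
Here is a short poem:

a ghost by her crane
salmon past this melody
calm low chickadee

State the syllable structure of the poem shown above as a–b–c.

5–7–5

Line 1: a(1) + ghost(1) + by(1) + her(1) + crane(1) = 5
Line 2: salmon(2) + past(1) + this(1) + melody(3) = 7
Line 3: calm(1) + low(1) + chickadee(3) = 5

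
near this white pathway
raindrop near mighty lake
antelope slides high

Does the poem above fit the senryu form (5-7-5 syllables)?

No

Line 1: "near this white pathway": 1+1+1+2 = 5 ✓
Line 2: "raindrop near mighty lake": 2+1+2+1 = 6 (expected 7)
Line 3: "antelope slides high": 3+1+1 = 5 ✓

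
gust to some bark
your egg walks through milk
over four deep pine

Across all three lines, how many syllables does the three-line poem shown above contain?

Line 1: "gust to some bark": 1+1+1+1 = 4
Line 2: "your egg walks through milk": 1+1+1+1+1 = 5
Line 3: "over four deep pine": 2+1+1+1 = 5
Total: 4 + 5 + 5 = 14

14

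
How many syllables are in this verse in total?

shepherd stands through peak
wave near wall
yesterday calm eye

Line 1: "shepherd stands through peak": 2+1+1+1 = 5
Line 2: "wave near wall": 1+1+1 = 3
Line 3: "yesterday calm eye": 3+1+1 = 5
Total: 5 + 3 + 5 = 13

13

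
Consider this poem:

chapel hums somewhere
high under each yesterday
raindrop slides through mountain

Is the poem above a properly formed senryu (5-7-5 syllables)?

No

Line 1: chapel (2), hums (1), somewhere (2) → 5 ✓
Line 2: high (1), under (2), each (1), yesterday (3) → 7 ✓
Line 3: raindrop (2), slides (1), through (1), mountain (2) → 6 (expected 5)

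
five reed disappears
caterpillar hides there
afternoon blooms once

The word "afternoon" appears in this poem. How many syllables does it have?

3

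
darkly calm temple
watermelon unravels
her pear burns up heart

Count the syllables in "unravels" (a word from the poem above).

"unravels" has 3 syllables.

3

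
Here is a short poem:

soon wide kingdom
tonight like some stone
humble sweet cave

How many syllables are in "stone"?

1

"stone" has 1 syllable.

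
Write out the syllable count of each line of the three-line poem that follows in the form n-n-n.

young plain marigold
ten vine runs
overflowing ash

Line 1: young (1), plain (1), marigold (3) → 5
Line 2: ten (1), vine (1), runs (1) → 3
Line 3: overflowing (4), ash (1) → 5

5-3-5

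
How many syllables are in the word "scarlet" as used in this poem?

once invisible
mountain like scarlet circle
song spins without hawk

2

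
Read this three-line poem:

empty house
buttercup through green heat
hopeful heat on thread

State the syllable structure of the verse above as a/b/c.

3/6/5

Line 1: empty (2), house (1) → 3
Line 2: buttercup (3), through (1), green (1), heat (1) → 6
Line 3: hopeful (2), heat (1), on (1), thread (1) → 5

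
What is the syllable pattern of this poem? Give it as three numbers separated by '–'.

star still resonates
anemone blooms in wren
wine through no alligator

Line 1: star(1) + still(1) + resonates(3) = 5
Line 2: anemone(4) + blooms(1) + in(1) + wren(1) = 7
Line 3: wine(1) + through(1) + no(1) + alligator(4) = 7

5–7–7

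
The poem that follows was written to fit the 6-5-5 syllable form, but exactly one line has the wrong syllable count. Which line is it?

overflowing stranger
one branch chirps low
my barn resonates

Line 2

Line 1: overflowing (4), stranger (2) → 6 ✓
Line 2: one (1), branch (1), chirps (1), low (1) → 4 (expected 5)
Line 3: my (1), barn (1), resonates (3) → 5 ✓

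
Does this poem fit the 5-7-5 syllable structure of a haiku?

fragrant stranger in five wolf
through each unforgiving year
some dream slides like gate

Line 1: "fragrant stranger in five wolf": 2+2+1+1+1 = 7 (expected 5)
Line 2: "through each unforgiving year": 1+1+4+1 = 7 ✓
Line 3: "some dream slides like gate": 1+1+1+1+1 = 5 ✓

No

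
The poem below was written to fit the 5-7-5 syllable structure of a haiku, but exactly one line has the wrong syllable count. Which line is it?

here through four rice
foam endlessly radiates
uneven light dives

Line 1: "here through four rice": 1+1+1+1 = 4 (expected 5)
Line 2: "foam endlessly radiates": 1+3+3 = 7 ✓
Line 3: "uneven light dives": 3+1+1 = 5 ✓

The first line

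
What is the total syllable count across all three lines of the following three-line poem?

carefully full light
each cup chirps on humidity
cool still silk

Line 1: carefully(3) + full(1) + light(1) = 5
Line 2: each(1) + cup(1) + chirps(1) + on(1) + humidity(4) = 8
Line 3: cool(1) + still(1) + silk(1) = 3
Total: 5 + 8 + 3 = 16

16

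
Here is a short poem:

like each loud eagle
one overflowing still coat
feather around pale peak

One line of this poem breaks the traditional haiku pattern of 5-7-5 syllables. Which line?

Line 1: like (1), each (1), loud (1), eagle (2) → 5 ✓
Line 2: one (1), overflowing (4), still (1), coat (1) → 7 ✓
Line 3: feather (2), around (2), pale (1), peak (1) → 6 (expected 5)

Line 3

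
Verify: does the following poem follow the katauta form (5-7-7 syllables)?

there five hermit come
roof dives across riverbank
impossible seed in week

Line 1: there(1) + five(1) + hermit(2) + come(1) = 5 ✓
Line 2: roof(1) + dives(1) + across(2) + riverbank(3) = 7 ✓
Line 3: impossible(4) + seed(1) + in(1) + week(1) = 7 ✓

Yes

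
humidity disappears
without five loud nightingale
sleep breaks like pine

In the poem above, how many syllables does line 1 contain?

Line 1: humidity(4) + disappears(3) = 7

7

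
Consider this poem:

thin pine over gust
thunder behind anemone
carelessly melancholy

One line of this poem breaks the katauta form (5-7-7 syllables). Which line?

Line 1: thin(1) + pine(1) + over(2) + gust(1) = 5 ✓
Line 2: thunder(2) + behind(2) + anemone(4) = 8 (expected 7)
Line 3: carelessly(3) + melancholy(4) = 7 ✓

Line 2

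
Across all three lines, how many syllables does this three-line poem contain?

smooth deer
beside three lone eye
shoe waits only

Line 1: smooth(1) + deer(1) = 2
Line 2: beside(2) + three(1) + lone(1) + eye(1) = 5
Line 3: shoe(1) + waits(1) + only(2) = 4
Total: 2 + 5 + 4 = 11

11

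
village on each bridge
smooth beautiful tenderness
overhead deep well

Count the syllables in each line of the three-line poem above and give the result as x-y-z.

5-7-5

Line 1: village (2), on (1), each (1), bridge (1) → 5
Line 2: smooth (1), beautiful (3), tenderness (3) → 7
Line 3: overhead (3), deep (1), well (1) → 5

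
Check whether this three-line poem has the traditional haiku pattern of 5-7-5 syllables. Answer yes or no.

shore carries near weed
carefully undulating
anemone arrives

No

Line 1: shore (1), carries (2), near (1), weed (1) → 5 ✓
Line 2: carefully (3), undulating (4) → 7 ✓
Line 3: anemone (4), arrives (2) → 6 (expected 5)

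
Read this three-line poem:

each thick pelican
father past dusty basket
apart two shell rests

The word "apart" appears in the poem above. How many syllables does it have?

"apart" has 2 syllables.

2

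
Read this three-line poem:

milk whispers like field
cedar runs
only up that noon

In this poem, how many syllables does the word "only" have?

2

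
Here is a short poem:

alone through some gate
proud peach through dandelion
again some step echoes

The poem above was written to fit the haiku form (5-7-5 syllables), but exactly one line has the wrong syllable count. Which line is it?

Line 3

Line 1: alone (2), through (1), some (1), gate (1) → 5 ✓
Line 2: proud (1), peach (1), through (1), dandelion (4) → 7 ✓
Line 3: again (2), some (1), step (1), echoes (2) → 6 (expected 5)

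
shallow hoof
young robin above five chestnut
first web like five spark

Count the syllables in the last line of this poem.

5

The last line: first(1) + web(1) + like(1) + five(1) + spark(1) = 5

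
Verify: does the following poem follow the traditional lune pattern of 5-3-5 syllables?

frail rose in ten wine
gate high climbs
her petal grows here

Line 1: frail(1) + rose(1) + in(1) + ten(1) + wine(1) = 5 ✓
Line 2: gate(1) + high(1) + climbs(1) = 3 ✓
Line 3: her(1) + petal(2) + grows(1) + here(1) = 5 ✓

Yes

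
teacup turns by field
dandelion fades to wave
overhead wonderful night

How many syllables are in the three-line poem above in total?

Line 1: teacup(2) + turns(1) + by(1) + field(1) = 5
Line 2: dandelion(4) + fades(1) + to(1) + wave(1) = 7
Line 3: overhead(3) + wonderful(3) + night(1) = 7
Total: 5 + 7 + 7 = 19

19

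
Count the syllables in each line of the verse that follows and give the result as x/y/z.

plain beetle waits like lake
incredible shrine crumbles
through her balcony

6/7/5

Line 1: plain(1) + beetle(2) + waits(1) + like(1) + lake(1) = 6
Line 2: incredible(4) + shrine(1) + crumbles(2) = 7
Line 3: through(1) + her(1) + balcony(3) = 5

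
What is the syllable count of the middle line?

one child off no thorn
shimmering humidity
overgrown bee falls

The middle line: shimmering (3), humidity (4) → 7

7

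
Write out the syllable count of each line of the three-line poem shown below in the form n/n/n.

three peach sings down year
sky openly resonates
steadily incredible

5/7/7

Line 1: three(1) + peach(1) + sings(1) + down(1) + year(1) = 5
Line 2: sky(1) + openly(3) + resonates(3) = 7
Line 3: steadily(3) + incredible(4) = 7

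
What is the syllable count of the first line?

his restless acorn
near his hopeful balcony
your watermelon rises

The first line: his(1) + restless(2) + acorn(2) = 5

5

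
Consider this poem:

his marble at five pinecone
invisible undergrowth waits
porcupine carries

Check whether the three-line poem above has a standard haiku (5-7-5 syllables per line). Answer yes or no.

No

Line 1: his (1), marble (2), at (1), five (1), pinecone (2) → 7 (expected 5)
Line 2: invisible (4), undergrowth (3), waits (1) → 8 (expected 7)
Line 3: porcupine (3), carries (2) → 5 ✓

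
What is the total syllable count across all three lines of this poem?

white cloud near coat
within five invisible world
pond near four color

17

Line 1: white(1) + cloud(1) + near(1) + coat(1) = 4
Line 2: within(2) + five(1) + invisible(4) + world(1) = 8
Line 3: pond(1) + near(1) + four(1) + color(2) = 5
Total: 4 + 8 + 5 = 17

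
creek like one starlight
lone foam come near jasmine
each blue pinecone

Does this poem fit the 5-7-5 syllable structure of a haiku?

No

Line 1: creek (1), like (1), one (1), starlight (2) → 5 ✓
Line 2: lone (1), foam (1), come (1), near (1), jasmine (2) → 6 (expected 7)
Line 3: each (1), blue (1), pinecone (2) → 4 (expected 5)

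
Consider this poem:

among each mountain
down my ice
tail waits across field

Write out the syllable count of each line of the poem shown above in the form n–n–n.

Line 1: among(2) + each(1) + mountain(2) = 5
Line 2: down(1) + my(1) + ice(1) = 3
Line 3: tail(1) + waits(1) + across(2) + field(1) = 5

5–3–5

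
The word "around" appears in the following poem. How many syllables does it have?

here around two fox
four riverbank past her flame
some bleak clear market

2

"around" has 2 syllables.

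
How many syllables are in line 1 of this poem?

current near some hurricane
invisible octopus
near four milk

7

Line 1: "current near some hurricane": 2+1+1+3 = 7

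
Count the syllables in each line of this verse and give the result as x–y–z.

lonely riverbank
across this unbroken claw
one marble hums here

Line 1: lonely (2), riverbank (3) → 5
Line 2: across (2), this (1), unbroken (3), claw (1) → 7
Line 3: one (1), marble (2), hums (1), here (1) → 5

5–7–5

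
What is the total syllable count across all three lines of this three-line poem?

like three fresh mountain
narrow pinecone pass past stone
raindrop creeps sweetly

Line 1: "like three fresh mountain": 1+1+1+2 = 5
Line 2: "narrow pinecone pass past stone": 2+2+1+1+1 = 7
Line 3: "raindrop creeps sweetly": 2+1+2 = 5
Total: 5 + 7 + 5 = 17

17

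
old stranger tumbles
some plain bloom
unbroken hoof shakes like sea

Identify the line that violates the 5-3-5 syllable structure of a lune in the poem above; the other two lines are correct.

Line 3

Line 1: "old stranger tumbles": 1+2+2 = 5 ✓
Line 2: "some plain bloom": 1+1+1 = 3 ✓
Line 3: "unbroken hoof shakes like sea": 3+1+1+1+1 = 7 (expected 5)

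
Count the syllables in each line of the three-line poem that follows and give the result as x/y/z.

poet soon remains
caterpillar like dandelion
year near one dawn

Line 1: "poet soon remains": 2+1+2 = 5
Line 2: "caterpillar like dandelion": 4+1+4 = 9
Line 3: "year near one dawn": 1+1+1+1 = 4

5/9/4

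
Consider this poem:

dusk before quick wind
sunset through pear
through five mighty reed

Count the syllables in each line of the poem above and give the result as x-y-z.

Line 1: "dusk before quick wind": 1+2+1+1 = 5
Line 2: "sunset through pear": 2+1+1 = 4
Line 3: "through five mighty reed": 1+1+2+1 = 5

5-4-5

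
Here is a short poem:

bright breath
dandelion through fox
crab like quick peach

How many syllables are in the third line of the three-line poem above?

4

The third line: crab (1), like (1), quick (1), peach (1) → 4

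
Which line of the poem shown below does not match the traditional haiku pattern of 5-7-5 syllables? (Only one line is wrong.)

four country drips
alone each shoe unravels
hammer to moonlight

The first line

Line 1: four (1), country (2), drips (1) → 4 (expected 5)
Line 2: alone (2), each (1), shoe (1), unravels (3) → 7 ✓
Line 3: hammer (2), to (1), moonlight (2) → 5 ✓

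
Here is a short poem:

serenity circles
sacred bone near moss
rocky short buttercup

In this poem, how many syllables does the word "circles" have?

"circles" has 2 syllables.

2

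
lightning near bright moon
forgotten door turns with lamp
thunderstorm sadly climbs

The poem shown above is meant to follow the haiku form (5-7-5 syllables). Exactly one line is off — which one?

Line 3

Line 1: lightning (2), near (1), bright (1), moon (1) → 5 ✓
Line 2: forgotten (3), door (1), turns (1), with (1), lamp (1) → 7 ✓
Line 3: thunderstorm (3), sadly (2), climbs (1) → 6 (expected 5)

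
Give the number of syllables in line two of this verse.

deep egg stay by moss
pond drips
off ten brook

Line two: "pond drips": 1+1 = 2

2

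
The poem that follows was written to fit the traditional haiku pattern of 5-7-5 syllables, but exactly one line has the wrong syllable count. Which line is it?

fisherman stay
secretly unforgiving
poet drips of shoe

Line 1

Line 1: "fisherman stay": 3+1 = 4 (expected 5)
Line 2: "secretly unforgiving": 3+4 = 7 ✓
Line 3: "poet drips of shoe": 2+1+1+1 = 5 ✓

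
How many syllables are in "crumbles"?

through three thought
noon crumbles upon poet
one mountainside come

"crumbles" has 2 syllables.

2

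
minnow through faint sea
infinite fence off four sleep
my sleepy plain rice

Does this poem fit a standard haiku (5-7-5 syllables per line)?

Line 1: minnow(2) + through(1) + faint(1) + sea(1) = 5 ✓
Line 2: infinite(3) + fence(1) + off(1) + four(1) + sleep(1) = 7 ✓
Line 3: my(1) + sleepy(2) + plain(1) + rice(1) = 5 ✓

Yes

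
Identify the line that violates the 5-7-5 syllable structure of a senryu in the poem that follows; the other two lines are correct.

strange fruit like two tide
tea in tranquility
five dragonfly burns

The second line

Line 1: strange(1) + fruit(1) + like(1) + two(1) + tide(1) = 5 ✓
Line 2: tea(1) + in(1) + tranquility(4) = 6 (expected 7)
Line 3: five(1) + dragonfly(3) + burns(1) = 5 ✓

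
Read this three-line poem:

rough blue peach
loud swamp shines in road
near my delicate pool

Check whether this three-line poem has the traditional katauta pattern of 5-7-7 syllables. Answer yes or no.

Line 1: rough(1) + blue(1) + peach(1) = 3 (expected 5)
Line 2: loud(1) + swamp(1) + shines(1) + in(1) + road(1) = 5 (expected 7)
Line 3: near(1) + my(1) + delicate(3) + pool(1) = 6 (expected 7)

No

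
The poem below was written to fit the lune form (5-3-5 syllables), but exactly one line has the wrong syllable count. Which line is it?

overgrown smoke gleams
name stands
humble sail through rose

Line 1: "overgrown smoke gleams": 3+1+1 = 5 ✓
Line 2: "name stands": 1+1 = 2 (expected 3)
Line 3: "humble sail through rose": 2+1+1+1 = 5 ✓

The second line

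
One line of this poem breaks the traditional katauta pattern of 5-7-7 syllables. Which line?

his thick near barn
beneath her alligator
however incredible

Line 1

Line 1: his(1) + thick(1) + near(1) + barn(1) = 4 (expected 5)
Line 2: beneath(2) + her(1) + alligator(4) = 7 ✓
Line 3: however(3) + incredible(4) = 7 ✓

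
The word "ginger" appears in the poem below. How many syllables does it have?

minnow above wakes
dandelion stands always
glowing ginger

"ginger" has 2 syllables.

2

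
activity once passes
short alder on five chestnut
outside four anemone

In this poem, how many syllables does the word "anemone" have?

4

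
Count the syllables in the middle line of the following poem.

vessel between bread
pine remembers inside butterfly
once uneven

The middle line: pine (1), remembers (3), inside (2), butterfly (3) → 9

9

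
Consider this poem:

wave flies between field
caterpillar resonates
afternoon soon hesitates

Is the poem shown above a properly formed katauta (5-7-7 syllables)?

Line 1: "wave flies between field": 1+1+2+1 = 5 ✓
Line 2: "caterpillar resonates": 4+3 = 7 ✓
Line 3: "afternoon soon hesitates": 3+1+3 = 7 ✓

Yes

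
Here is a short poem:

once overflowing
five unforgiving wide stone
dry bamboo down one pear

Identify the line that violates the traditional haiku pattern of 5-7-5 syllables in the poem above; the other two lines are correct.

The third line

Line 1: "once overflowing": 1+4 = 5 ✓
Line 2: "five unforgiving wide stone": 1+4+1+1 = 7 ✓
Line 3: "dry bamboo down one pear": 1+2+1+1+1 = 6 (expected 5)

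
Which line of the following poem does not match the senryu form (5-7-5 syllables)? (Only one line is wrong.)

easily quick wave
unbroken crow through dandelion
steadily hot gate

Line 1: easily(3) + quick(1) + wave(1) = 5 ✓
Line 2: unbroken(3) + crow(1) + through(1) + dandelion(4) = 9 (expected 7)
Line 3: steadily(3) + hot(1) + gate(1) = 5 ✓

The second line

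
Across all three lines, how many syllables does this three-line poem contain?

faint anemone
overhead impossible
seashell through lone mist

Line 1: faint(1) + anemone(4) = 5
Line 2: overhead(3) + impossible(4) = 7
Line 3: seashell(2) + through(1) + lone(1) + mist(1) = 5
Total: 5 + 7 + 5 = 17

17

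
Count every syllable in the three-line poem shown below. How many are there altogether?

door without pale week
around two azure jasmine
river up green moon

Line 1: door (1), without (2), pale (1), week (1) → 5
Line 2: around (2), two (1), azure (2), jasmine (2) → 7
Line 3: river (2), up (1), green (1), moon (1) → 5
Total: 5 + 7 + 5 = 17

17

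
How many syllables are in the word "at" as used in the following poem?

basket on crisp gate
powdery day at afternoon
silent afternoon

1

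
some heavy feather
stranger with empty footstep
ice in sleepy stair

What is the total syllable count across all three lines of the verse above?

17

Line 1: "some heavy feather": 1+2+2 = 5
Line 2: "stranger with empty footstep": 2+1+2+2 = 7
Line 3: "ice in sleepy stair": 1+1+2+1 = 5
Total: 5 + 7 + 5 = 17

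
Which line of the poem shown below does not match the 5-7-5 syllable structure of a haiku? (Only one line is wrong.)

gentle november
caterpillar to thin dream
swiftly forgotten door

Line 3

Line 1: "gentle november": 2+3 = 5 ✓
Line 2: "caterpillar to thin dream": 4+1+1+1 = 7 ✓
Line 3: "swiftly forgotten door": 2+3+1 = 6 (expected 5)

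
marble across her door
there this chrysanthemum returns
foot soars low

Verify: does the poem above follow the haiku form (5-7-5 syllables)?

Line 1: marble(2) + across(2) + her(1) + door(1) = 6 (expected 5)
Line 2: there(1) + this(1) + chrysanthemum(4) + returns(2) = 8 (expected 7)
Line 3: foot(1) + soars(1) + low(1) = 3 (expected 5)

No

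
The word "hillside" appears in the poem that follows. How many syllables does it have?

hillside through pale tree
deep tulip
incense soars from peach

"hillside" has 2 syllables.

2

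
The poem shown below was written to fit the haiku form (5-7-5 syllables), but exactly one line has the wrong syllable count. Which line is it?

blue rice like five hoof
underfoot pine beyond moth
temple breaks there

The third line

Line 1: "blue rice like five hoof": 1+1+1+1+1 = 5 ✓
Line 2: "underfoot pine beyond moth": 3+1+2+1 = 7 ✓
Line 3: "temple breaks there": 2+1+1 = 4 (expected 5)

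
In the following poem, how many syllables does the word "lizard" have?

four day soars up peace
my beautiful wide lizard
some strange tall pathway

"lizard" has 2 syllables.

2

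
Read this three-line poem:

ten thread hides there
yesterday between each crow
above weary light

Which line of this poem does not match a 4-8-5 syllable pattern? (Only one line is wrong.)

Line 2

Line 1: ten (1), thread (1), hides (1), there (1) → 4 ✓
Line 2: yesterday (3), between (2), each (1), crow (1) → 7 (expected 8)
Line 3: above (2), weary (2), light (1) → 5 ✓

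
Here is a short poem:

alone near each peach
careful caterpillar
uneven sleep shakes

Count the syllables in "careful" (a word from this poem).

"careful" has 2 syllables.

2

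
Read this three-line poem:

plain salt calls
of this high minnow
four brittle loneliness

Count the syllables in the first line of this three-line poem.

The first line: plain (1), salt (1), calls (1) → 3

3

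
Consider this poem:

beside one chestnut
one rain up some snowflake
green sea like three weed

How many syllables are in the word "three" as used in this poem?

1

"three" has 1 syllable.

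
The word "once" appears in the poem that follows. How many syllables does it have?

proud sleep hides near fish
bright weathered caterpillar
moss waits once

1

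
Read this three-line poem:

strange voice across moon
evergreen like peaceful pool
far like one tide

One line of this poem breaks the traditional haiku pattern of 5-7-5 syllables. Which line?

Line 1: "strange voice across moon": 1+1+2+1 = 5 ✓
Line 2: "evergreen like peaceful pool": 3+1+2+1 = 7 ✓
Line 3: "far like one tide": 1+1+1+1 = 4 (expected 5)

Line 3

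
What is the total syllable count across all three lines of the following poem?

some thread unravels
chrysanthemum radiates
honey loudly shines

Line 1: some(1) + thread(1) + unravels(3) = 5
Line 2: chrysanthemum(4) + radiates(3) = 7
Line 3: honey(2) + loudly(2) + shines(1) = 5
Total: 5 + 7 + 5 = 17

17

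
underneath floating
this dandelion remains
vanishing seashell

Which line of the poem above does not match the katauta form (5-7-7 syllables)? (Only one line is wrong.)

Line 1: underneath (3), floating (2) → 5 ✓
Line 2: this (1), dandelion (4), remains (2) → 7 ✓
Line 3: vanishing (3), seashell (2) → 5 (expected 7)

The third line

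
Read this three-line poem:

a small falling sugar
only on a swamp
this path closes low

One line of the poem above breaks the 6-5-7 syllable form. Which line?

Line 3

Line 1: "a small falling sugar": 1+1+2+2 = 6 ✓
Line 2: "only on a swamp": 2+1+1+1 = 5 ✓
Line 3: "this path closes low": 1+1+2+1 = 5 (expected 7)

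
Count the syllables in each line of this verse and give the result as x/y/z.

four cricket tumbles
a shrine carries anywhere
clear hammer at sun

5/7/5

Line 1: four(1) + cricket(2) + tumbles(2) = 5
Line 2: a(1) + shrine(1) + carries(2) + anywhere(3) = 7
Line 3: clear(1) + hammer(2) + at(1) + sun(1) = 5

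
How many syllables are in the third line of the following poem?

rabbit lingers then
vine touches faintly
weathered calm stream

4

The third line: "weathered calm stream": 2+1+1 = 4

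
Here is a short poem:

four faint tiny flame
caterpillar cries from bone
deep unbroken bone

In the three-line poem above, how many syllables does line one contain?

5

Line one: four(1) + faint(1) + tiny(2) + flame(1) = 5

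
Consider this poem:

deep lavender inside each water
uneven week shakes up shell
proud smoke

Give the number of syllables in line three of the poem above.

2

Line three: "proud smoke": 1+1 = 2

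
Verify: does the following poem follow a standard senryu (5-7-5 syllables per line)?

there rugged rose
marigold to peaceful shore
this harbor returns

No

Line 1: "there rugged rose": 1+2+1 = 4 (expected 5)
Line 2: "marigold to peaceful shore": 3+1+2+1 = 7 ✓
Line 3: "this harbor returns": 1+2+2 = 5 ✓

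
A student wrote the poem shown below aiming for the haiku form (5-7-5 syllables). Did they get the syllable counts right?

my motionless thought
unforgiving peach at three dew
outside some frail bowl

Line 1: my(1) + motionless(3) + thought(1) = 5 ✓
Line 2: unforgiving(4) + peach(1) + at(1) + three(1) + dew(1) = 8 (expected 7)
Line 3: outside(2) + some(1) + frail(1) + bowl(1) = 5 ✓

No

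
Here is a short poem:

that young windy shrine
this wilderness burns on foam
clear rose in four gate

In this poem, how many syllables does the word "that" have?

1

"that" has 1 syllable.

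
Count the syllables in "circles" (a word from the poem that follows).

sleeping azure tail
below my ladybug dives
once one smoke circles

2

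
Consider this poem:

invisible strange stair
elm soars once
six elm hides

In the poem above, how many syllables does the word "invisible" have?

4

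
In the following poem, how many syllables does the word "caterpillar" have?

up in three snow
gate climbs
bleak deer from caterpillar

4

"caterpillar" has 4 syllables.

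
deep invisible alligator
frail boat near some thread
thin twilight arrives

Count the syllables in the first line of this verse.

The first line: deep (1), invisible (4), alligator (4) → 9

9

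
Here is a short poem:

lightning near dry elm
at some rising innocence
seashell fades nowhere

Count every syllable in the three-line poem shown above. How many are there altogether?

Line 1: lightning (2), near (1), dry (1), elm (1) → 5
Line 2: at (1), some (1), rising (2), innocence (3) → 7
Line 3: seashell (2), fades (1), nowhere (2) → 5
Total: 5 + 7 + 5 = 17

17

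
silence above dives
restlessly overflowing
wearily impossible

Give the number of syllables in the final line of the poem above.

The final line: "wearily impossible": 3+4 = 7

7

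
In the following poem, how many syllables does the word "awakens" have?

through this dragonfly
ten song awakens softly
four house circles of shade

"awakens" has 3 syllables.

3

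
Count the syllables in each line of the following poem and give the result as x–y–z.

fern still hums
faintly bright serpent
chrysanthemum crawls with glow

Line 1: "fern still hums": 1+1+1 = 3
Line 2: "faintly bright serpent": 2+1+2 = 5
Line 3: "chrysanthemum crawls with glow": 4+1+1+1 = 7

3–5–7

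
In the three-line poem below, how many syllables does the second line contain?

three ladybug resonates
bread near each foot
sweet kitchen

The second line: bread(1) + near(1) + each(1) + foot(1) = 4

4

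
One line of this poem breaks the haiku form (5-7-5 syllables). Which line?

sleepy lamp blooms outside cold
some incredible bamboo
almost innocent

The first line

Line 1: sleepy(2) + lamp(1) + blooms(1) + outside(2) + cold(1) = 7 (expected 5)
Line 2: some(1) + incredible(4) + bamboo(2) = 7 ✓
Line 3: almost(2) + innocent(3) = 5 ✓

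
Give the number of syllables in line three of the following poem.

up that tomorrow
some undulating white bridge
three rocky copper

Line three: "three rocky copper": 1+2+2 = 5

5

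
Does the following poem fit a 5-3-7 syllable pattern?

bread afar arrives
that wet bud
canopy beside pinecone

Yes

Line 1: "bread afar arrives": 1+2+2 = 5 ✓
Line 2: "that wet bud": 1+1+1 = 3 ✓
Line 3: "canopy beside pinecone": 3+2+2 = 7 ✓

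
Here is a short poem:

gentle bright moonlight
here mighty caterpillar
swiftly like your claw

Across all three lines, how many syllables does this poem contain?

Line 1: gentle(2) + bright(1) + moonlight(2) = 5
Line 2: here(1) + mighty(2) + caterpillar(4) = 7
Line 3: swiftly(2) + like(1) + your(1) + claw(1) = 5
Total: 5 + 7 + 5 = 17

17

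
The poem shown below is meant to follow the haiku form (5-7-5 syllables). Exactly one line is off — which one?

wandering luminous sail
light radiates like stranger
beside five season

Line 1

Line 1: "wandering luminous sail": 3+3+1 = 7 (expected 5)
Line 2: "light radiates like stranger": 1+3+1+2 = 7 ✓
Line 3: "beside five season": 2+1+2 = 5 ✓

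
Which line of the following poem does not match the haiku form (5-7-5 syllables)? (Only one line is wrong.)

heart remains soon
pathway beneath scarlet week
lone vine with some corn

Line 1

Line 1: "heart remains soon": 1+2+1 = 4 (expected 5)
Line 2: "pathway beneath scarlet week": 2+2+2+1 = 7 ✓
Line 3: "lone vine with some corn": 1+1+1+1+1 = 5 ✓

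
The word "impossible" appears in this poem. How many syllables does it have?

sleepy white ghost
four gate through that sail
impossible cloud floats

"impossible" has 4 syllables.

4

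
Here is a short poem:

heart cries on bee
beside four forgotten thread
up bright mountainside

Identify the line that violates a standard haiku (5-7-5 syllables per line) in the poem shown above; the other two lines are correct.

Line 1: heart (1), cries (1), on (1), bee (1) → 4 (expected 5)
Line 2: beside (2), four (1), forgotten (3), thread (1) → 7 ✓
Line 3: up (1), bright (1), mountainside (3) → 5 ✓

The first line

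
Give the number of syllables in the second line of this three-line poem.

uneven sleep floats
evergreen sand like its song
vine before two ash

7

The second line: evergreen(3) + sand(1) + like(1) + its(1) + song(1) = 7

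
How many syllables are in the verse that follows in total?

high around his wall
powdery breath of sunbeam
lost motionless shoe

17

Line 1: high (1), around (2), his (1), wall (1) → 5
Line 2: powdery (3), breath (1), of (1), sunbeam (2) → 7
Line 3: lost (1), motionless (3), shoe (1) → 5
Total: 5 + 7 + 5 = 17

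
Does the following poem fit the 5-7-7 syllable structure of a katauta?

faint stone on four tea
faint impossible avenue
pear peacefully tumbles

No

Line 1: faint(1) + stone(1) + on(1) + four(1) + tea(1) = 5 ✓
Line 2: faint(1) + impossible(4) + avenue(3) = 8 (expected 7)
Line 3: pear(1) + peacefully(3) + tumbles(2) = 6 (expected 7)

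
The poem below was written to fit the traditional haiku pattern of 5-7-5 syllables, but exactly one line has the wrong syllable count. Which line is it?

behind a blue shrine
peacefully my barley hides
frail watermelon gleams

The third line

Line 1: "behind a blue shrine": 2+1+1+1 = 5 ✓
Line 2: "peacefully my barley hides": 3+1+2+1 = 7 ✓
Line 3: "frail watermelon gleams": 1+4+1 = 6 (expected 5)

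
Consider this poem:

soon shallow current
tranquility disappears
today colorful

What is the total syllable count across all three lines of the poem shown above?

17

Line 1: "soon shallow current": 1+2+2 = 5
Line 2: "tranquility disappears": 4+3 = 7
Line 3: "today colorful": 2+3 = 5
Total: 5 + 7 + 5 = 17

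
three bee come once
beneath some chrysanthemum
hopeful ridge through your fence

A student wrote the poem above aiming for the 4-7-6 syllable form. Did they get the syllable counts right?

Line 1: three(1) + bee(1) + come(1) + once(1) = 4 ✓
Line 2: beneath(2) + some(1) + chrysanthemum(4) = 7 ✓
Line 3: hopeful(2) + ridge(1) + through(1) + your(1) + fence(1) = 6 ✓

Yes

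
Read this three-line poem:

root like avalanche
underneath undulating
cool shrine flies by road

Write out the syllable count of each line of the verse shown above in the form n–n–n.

5–7–5

Line 1: "root like avalanche": 1+1+3 = 5
Line 2: "underneath undulating": 3+4 = 7
Line 3: "cool shrine flies by road": 1+1+1+1+1 = 5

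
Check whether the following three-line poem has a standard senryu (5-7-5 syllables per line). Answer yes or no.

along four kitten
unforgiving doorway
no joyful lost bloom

Line 1: along (2), four (1), kitten (2) → 5 ✓
Line 2: unforgiving (4), doorway (2) → 6 (expected 7)
Line 3: no (1), joyful (2), lost (1), bloom (1) → 5 ✓

No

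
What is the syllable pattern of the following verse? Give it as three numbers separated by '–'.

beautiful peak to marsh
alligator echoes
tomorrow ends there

6–6–5

Line 1: beautiful(3) + peak(1) + to(1) + marsh(1) = 6
Line 2: alligator(4) + echoes(2) = 6
Line 3: tomorrow(3) + ends(1) + there(1) = 5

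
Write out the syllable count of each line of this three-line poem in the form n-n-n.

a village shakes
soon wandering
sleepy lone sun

4-4-4

Line 1: "a village shakes": 1+2+1 = 4
Line 2: "soon wandering": 1+3 = 4
Line 3: "sleepy lone sun": 2+1+1 = 4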